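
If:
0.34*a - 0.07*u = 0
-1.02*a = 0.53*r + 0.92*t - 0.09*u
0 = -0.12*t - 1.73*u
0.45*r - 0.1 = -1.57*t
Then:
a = -0.00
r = -0.22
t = 0.13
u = -0.01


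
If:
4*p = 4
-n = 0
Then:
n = 0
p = 1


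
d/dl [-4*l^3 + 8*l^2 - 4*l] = -12*l^2 + 16*l - 4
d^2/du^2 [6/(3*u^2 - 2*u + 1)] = 12*(-9*u^2 + 6*u + 4*(3*u - 1)^2 - 3)/(3*u^2 - 2*u + 1)^3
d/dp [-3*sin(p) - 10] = -3*cos(p)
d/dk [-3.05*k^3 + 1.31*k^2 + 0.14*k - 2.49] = -9.15*k^2 + 2.62*k + 0.14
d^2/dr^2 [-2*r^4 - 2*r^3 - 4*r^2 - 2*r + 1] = -24*r^2 - 12*r - 8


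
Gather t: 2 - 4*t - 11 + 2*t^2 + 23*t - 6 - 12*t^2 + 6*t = -10*t^2 + 25*t - 15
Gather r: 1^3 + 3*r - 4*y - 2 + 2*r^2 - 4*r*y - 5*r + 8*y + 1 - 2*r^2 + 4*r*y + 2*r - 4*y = 0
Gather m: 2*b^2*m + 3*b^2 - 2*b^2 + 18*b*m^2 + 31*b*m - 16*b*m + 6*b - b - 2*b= b^2 + 18*b*m^2 + 3*b + m*(2*b^2 + 15*b)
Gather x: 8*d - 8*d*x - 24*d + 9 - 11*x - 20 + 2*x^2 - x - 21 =-16*d + 2*x^2 + x*(-8*d - 12) - 32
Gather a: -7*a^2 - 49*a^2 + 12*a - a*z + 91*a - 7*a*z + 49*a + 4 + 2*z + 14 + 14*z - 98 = -56*a^2 + a*(152 - 8*z) + 16*z - 80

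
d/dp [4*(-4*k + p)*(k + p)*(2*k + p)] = -40*k^2 - 8*k*p + 12*p^2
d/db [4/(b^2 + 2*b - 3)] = 8*(-b - 1)/(b^2 + 2*b - 3)^2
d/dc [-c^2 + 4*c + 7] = 4 - 2*c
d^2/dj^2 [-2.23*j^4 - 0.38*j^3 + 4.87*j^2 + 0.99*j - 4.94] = -26.76*j^2 - 2.28*j + 9.74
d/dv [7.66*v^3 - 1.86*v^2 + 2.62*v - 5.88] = 22.98*v^2 - 3.72*v + 2.62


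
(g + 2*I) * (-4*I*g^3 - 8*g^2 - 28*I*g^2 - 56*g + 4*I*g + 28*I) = -4*I*g^4 - 28*I*g^3 - 12*I*g^2 - 8*g - 84*I*g - 56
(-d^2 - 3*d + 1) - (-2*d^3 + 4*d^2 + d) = 2*d^3 - 5*d^2 - 4*d + 1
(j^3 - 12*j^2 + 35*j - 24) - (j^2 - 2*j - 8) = j^3 - 13*j^2 + 37*j - 16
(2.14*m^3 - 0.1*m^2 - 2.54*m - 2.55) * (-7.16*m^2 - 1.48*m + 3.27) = -15.3224*m^5 - 2.4512*m^4 + 25.3322*m^3 + 21.6902*m^2 - 4.5318*m - 8.3385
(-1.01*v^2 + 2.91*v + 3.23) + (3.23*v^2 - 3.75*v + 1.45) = 2.22*v^2 - 0.84*v + 4.68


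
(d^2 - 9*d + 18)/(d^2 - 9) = (d - 6)/(d + 3)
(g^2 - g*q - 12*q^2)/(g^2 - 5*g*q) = (g^2 - g*q - 12*q^2)/(g*(g - 5*q))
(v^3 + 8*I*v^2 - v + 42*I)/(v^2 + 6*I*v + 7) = (v^2 + I*v + 6)/(v - I)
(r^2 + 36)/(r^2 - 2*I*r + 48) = (r - 6*I)/(r - 8*I)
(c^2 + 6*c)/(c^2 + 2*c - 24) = c/(c - 4)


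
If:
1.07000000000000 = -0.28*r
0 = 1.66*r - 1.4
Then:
No Solution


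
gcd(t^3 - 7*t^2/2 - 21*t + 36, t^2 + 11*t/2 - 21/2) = t - 3/2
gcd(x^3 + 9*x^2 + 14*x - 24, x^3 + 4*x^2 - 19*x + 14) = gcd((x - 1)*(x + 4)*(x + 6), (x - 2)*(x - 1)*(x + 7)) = x - 1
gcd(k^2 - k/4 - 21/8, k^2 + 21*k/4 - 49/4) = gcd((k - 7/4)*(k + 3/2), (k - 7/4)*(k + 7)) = k - 7/4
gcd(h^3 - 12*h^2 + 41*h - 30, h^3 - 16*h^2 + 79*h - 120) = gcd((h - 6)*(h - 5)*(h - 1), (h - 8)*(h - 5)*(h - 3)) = h - 5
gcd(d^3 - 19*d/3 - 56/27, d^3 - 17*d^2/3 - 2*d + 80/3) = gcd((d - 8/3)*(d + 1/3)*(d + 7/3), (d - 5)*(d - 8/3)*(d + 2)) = d - 8/3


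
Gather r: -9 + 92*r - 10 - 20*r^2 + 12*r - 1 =-20*r^2 + 104*r - 20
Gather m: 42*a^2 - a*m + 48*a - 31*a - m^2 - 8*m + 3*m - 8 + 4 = 42*a^2 + 17*a - m^2 + m*(-a - 5) - 4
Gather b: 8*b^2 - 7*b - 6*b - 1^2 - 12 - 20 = 8*b^2 - 13*b - 33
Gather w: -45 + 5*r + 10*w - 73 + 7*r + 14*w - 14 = 12*r + 24*w - 132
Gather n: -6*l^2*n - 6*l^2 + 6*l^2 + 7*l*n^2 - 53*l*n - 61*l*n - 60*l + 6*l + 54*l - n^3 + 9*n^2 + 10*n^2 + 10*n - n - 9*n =-n^3 + n^2*(7*l + 19) + n*(-6*l^2 - 114*l)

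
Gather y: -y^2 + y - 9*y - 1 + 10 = -y^2 - 8*y + 9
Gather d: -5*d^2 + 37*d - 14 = -5*d^2 + 37*d - 14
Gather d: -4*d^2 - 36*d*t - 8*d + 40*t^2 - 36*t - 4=-4*d^2 + d*(-36*t - 8) + 40*t^2 - 36*t - 4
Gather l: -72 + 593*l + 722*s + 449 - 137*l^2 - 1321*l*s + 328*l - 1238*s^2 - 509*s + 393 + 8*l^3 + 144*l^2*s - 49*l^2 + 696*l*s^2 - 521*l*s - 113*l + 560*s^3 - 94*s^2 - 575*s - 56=8*l^3 + l^2*(144*s - 186) + l*(696*s^2 - 1842*s + 808) + 560*s^3 - 1332*s^2 - 362*s + 714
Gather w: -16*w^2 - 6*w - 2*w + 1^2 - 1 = -16*w^2 - 8*w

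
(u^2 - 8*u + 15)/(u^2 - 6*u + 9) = (u - 5)/(u - 3)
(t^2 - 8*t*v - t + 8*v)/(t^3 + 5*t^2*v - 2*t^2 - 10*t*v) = (t^2 - 8*t*v - t + 8*v)/(t*(t^2 + 5*t*v - 2*t - 10*v))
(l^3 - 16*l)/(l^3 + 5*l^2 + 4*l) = (l - 4)/(l + 1)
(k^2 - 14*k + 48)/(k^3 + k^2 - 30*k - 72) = (k - 8)/(k^2 + 7*k + 12)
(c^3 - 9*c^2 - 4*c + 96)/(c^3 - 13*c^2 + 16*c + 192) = (c - 4)/(c - 8)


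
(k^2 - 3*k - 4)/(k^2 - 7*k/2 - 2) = 2*(k + 1)/(2*k + 1)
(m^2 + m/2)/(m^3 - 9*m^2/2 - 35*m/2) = (2*m + 1)/(2*m^2 - 9*m - 35)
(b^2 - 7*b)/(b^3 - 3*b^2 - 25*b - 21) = b/(b^2 + 4*b + 3)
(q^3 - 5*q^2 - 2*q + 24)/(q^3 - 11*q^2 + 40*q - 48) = (q + 2)/(q - 4)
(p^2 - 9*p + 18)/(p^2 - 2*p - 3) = (p - 6)/(p + 1)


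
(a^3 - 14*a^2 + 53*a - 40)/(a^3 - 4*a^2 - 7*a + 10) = (a - 8)/(a + 2)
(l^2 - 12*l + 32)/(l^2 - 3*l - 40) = (l - 4)/(l + 5)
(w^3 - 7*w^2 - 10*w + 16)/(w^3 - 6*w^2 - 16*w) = (w - 1)/w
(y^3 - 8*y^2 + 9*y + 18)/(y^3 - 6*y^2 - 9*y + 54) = (y + 1)/(y + 3)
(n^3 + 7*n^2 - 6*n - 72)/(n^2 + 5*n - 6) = (n^2 + n - 12)/(n - 1)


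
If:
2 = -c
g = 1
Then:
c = -2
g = 1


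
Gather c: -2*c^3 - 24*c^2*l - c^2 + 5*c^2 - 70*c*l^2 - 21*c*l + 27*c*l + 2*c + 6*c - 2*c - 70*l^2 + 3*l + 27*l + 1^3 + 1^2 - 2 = -2*c^3 + c^2*(4 - 24*l) + c*(-70*l^2 + 6*l + 6) - 70*l^2 + 30*l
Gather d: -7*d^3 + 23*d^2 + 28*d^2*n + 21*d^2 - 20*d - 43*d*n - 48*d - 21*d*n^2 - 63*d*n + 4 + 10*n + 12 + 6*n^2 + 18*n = -7*d^3 + d^2*(28*n + 44) + d*(-21*n^2 - 106*n - 68) + 6*n^2 + 28*n + 16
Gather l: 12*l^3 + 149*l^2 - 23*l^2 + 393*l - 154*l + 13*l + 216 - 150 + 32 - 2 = 12*l^3 + 126*l^2 + 252*l + 96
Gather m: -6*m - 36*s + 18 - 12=-6*m - 36*s + 6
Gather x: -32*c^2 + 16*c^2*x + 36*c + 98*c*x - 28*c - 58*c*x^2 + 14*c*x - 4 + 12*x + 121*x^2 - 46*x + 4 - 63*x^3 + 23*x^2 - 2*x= -32*c^2 + 8*c - 63*x^3 + x^2*(144 - 58*c) + x*(16*c^2 + 112*c - 36)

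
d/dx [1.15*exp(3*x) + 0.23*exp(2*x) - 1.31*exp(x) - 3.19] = (3.45*exp(2*x) + 0.46*exp(x) - 1.31)*exp(x)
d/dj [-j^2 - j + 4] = -2*j - 1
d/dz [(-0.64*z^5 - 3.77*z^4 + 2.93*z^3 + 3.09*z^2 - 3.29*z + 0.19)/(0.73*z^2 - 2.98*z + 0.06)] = (-1.4016*z^6 + 2.1246*z^5 + 35.6507*z^4 - 18.3676*z^3 - 6.2791*z^2 + 0.093399999999999*z + 0.3688)/(0.5329*z^4 - 4.3508*z^3 + 8.968*z^2 - 0.3576*z + 0.0036)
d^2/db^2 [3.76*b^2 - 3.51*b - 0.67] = 7.52000000000000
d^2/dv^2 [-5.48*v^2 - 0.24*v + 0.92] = -10.9600000000000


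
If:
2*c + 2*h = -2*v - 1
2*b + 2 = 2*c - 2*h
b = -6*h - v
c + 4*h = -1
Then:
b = -31/8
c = -5/2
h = 3/8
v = 13/8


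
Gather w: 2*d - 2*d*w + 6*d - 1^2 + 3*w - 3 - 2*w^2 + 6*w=8*d - 2*w^2 + w*(9 - 2*d) - 4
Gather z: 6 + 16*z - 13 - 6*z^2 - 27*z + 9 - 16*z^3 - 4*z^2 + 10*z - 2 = -16*z^3 - 10*z^2 - z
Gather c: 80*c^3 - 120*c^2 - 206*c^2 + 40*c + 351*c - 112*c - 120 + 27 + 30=80*c^3 - 326*c^2 + 279*c - 63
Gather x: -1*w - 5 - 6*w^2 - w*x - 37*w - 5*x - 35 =-6*w^2 - 38*w + x*(-w - 5) - 40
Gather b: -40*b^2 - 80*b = -40*b^2 - 80*b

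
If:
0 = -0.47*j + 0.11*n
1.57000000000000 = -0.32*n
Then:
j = -1.15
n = -4.91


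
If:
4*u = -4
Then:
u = -1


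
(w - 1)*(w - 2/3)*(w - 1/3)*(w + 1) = w^4 - w^3 - 7*w^2/9 + w - 2/9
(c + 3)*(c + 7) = c^2 + 10*c + 21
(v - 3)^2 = v^2 - 6*v + 9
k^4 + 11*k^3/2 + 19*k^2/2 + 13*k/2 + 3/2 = (k + 1/2)*(k + 1)^2*(k + 3)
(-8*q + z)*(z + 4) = -8*q*z - 32*q + z^2 + 4*z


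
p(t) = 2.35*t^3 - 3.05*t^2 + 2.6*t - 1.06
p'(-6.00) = 293.00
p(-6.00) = -634.06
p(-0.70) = -5.18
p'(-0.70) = 10.32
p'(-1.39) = 24.70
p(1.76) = 6.88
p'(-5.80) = 275.14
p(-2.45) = -60.30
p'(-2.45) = 59.86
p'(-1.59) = 30.12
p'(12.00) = 944.60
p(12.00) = 3651.74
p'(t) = 7.05*t^2 - 6.1*t + 2.6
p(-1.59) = -22.35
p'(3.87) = 84.58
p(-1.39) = -16.88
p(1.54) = 4.29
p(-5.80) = -577.26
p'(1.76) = 13.70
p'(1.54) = 9.93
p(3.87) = 99.53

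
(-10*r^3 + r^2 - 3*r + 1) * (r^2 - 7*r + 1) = -10*r^5 + 71*r^4 - 20*r^3 + 23*r^2 - 10*r + 1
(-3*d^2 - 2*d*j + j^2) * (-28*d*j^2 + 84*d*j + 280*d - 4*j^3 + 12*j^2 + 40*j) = 84*d^3*j^2 - 252*d^3*j - 840*d^3 + 68*d^2*j^3 - 204*d^2*j^2 - 680*d^2*j - 20*d*j^4 + 60*d*j^3 + 200*d*j^2 - 4*j^5 + 12*j^4 + 40*j^3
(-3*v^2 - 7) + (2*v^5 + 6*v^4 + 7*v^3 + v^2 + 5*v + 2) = 2*v^5 + 6*v^4 + 7*v^3 - 2*v^2 + 5*v - 5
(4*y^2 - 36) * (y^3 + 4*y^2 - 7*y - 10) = 4*y^5 + 16*y^4 - 64*y^3 - 184*y^2 + 252*y + 360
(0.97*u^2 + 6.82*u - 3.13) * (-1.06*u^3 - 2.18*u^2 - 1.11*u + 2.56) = -1.0282*u^5 - 9.3438*u^4 - 12.6265*u^3 + 1.7364*u^2 + 20.9335*u - 8.0128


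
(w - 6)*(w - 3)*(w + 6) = w^3 - 3*w^2 - 36*w + 108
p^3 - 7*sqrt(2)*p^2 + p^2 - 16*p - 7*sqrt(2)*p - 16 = (p + 1)*(p - 8*sqrt(2))*(p + sqrt(2))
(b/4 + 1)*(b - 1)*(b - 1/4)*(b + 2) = b^4/4 + 19*b^3/16 + 3*b^2/16 - 17*b/8 + 1/2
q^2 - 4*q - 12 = (q - 6)*(q + 2)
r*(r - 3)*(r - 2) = r^3 - 5*r^2 + 6*r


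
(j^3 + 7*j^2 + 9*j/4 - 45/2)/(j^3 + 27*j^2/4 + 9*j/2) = (4*j^2 + 4*j - 15)/(j*(4*j + 3))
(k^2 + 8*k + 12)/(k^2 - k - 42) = (k + 2)/(k - 7)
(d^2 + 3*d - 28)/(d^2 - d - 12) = (d + 7)/(d + 3)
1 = 1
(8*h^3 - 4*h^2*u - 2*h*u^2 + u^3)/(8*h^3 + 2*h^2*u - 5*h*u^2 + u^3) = (-4*h^2 + u^2)/(-4*h^2 - 3*h*u + u^2)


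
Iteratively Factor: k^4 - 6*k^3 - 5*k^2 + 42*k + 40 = (k + 2)*(k^3 - 8*k^2 + 11*k + 20) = (k - 4)*(k + 2)*(k^2 - 4*k - 5) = (k - 5)*(k - 4)*(k + 2)*(k + 1)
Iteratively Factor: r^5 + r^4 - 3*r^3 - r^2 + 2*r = (r - 1)*(r^4 + 2*r^3 - r^2 - 2*r) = (r - 1)*(r + 1)*(r^3 + r^2 - 2*r) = r*(r - 1)*(r + 1)*(r^2 + r - 2) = r*(r - 1)^2*(r + 1)*(r + 2)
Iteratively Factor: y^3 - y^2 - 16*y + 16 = (y - 1)*(y^2 - 16) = (y - 4)*(y - 1)*(y + 4)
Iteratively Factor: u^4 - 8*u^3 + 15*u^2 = (u - 5)*(u^3 - 3*u^2) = (u - 5)*(u - 3)*(u^2) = u*(u - 5)*(u - 3)*(u)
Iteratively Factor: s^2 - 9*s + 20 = (s - 5)*(s - 4)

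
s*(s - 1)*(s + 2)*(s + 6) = s^4 + 7*s^3 + 4*s^2 - 12*s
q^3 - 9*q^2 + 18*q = q*(q - 6)*(q - 3)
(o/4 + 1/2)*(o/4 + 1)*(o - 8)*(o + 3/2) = o^4/16 - o^3/32 - 43*o^2/16 - 31*o/4 - 6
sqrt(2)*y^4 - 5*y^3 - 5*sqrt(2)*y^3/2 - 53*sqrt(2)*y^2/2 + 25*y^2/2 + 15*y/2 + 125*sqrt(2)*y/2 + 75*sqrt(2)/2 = (y - 3)*(y - 5*sqrt(2))*(y + 5*sqrt(2)/2)*(sqrt(2)*y + sqrt(2)/2)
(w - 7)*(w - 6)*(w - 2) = w^3 - 15*w^2 + 68*w - 84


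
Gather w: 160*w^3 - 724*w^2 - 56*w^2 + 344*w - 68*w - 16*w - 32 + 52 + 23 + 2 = 160*w^3 - 780*w^2 + 260*w + 45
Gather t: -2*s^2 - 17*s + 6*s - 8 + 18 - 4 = -2*s^2 - 11*s + 6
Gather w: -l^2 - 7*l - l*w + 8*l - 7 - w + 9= -l^2 + l + w*(-l - 1) + 2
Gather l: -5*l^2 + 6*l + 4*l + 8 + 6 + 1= -5*l^2 + 10*l + 15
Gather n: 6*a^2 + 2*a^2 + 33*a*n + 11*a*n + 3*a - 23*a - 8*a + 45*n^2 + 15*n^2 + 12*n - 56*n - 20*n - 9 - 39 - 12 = 8*a^2 - 28*a + 60*n^2 + n*(44*a - 64) - 60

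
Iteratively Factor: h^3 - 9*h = (h + 3)*(h^2 - 3*h) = h*(h + 3)*(h - 3)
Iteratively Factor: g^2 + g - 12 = (g - 3)*(g + 4)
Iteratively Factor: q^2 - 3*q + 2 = (q - 1)*(q - 2)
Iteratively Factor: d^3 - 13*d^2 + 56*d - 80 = (d - 5)*(d^2 - 8*d + 16) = (d - 5)*(d - 4)*(d - 4)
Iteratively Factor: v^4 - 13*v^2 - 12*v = (v)*(v^3 - 13*v - 12) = v*(v - 4)*(v^2 + 4*v + 3) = v*(v - 4)*(v + 1)*(v + 3)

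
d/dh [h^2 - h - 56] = 2*h - 1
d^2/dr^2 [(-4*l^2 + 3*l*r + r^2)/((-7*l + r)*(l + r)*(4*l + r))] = 2*(-85*l^3 + 39*l^2*r - 3*l*r^2 + r^3)/(-343*l^6 - 882*l^5*r - 609*l^4*r^2 + 36*l^3*r^3 + 87*l^2*r^4 - 18*l*r^5 + r^6)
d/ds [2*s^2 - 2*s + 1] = 4*s - 2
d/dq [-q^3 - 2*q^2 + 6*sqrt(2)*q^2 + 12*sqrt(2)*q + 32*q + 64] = -3*q^2 - 4*q + 12*sqrt(2)*q + 12*sqrt(2) + 32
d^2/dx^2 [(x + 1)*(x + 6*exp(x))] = 6*x*exp(x) + 18*exp(x) + 2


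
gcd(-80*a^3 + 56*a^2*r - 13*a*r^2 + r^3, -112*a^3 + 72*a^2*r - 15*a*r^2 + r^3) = 16*a^2 - 8*a*r + r^2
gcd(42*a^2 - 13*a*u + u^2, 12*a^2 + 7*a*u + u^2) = 1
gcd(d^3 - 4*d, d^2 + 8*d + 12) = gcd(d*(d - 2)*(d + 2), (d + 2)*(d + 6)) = d + 2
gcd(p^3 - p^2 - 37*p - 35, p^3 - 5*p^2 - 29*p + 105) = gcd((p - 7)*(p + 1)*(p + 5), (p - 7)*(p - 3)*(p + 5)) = p^2 - 2*p - 35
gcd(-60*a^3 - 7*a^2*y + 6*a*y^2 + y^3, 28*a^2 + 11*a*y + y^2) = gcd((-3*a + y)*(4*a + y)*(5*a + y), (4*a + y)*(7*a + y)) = 4*a + y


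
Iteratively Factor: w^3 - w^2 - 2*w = (w - 2)*(w^2 + w) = (w - 2)*(w + 1)*(w)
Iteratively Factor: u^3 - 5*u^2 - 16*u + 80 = (u + 4)*(u^2 - 9*u + 20) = (u - 5)*(u + 4)*(u - 4)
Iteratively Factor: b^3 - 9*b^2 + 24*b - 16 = (b - 4)*(b^2 - 5*b + 4) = (b - 4)*(b - 1)*(b - 4)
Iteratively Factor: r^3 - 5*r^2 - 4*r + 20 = (r + 2)*(r^2 - 7*r + 10) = (r - 2)*(r + 2)*(r - 5)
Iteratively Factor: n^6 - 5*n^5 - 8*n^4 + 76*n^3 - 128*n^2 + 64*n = (n - 4)*(n^5 - n^4 - 12*n^3 + 28*n^2 - 16*n) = n*(n - 4)*(n^4 - n^3 - 12*n^2 + 28*n - 16) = n*(n - 4)*(n - 1)*(n^3 - 12*n + 16) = n*(n - 4)*(n - 2)*(n - 1)*(n^2 + 2*n - 8) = n*(n - 4)*(n - 2)^2*(n - 1)*(n + 4)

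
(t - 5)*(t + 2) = t^2 - 3*t - 10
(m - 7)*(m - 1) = m^2 - 8*m + 7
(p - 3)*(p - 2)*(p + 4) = p^3 - p^2 - 14*p + 24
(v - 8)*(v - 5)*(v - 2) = v^3 - 15*v^2 + 66*v - 80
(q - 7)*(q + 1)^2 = q^3 - 5*q^2 - 13*q - 7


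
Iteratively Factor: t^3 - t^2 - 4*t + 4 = (t - 2)*(t^2 + t - 2) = (t - 2)*(t - 1)*(t + 2)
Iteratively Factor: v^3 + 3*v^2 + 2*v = (v + 2)*(v^2 + v) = v*(v + 2)*(v + 1)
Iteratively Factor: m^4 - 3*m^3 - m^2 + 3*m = (m)*(m^3 - 3*m^2 - m + 3) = m*(m + 1)*(m^2 - 4*m + 3) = m*(m - 1)*(m + 1)*(m - 3)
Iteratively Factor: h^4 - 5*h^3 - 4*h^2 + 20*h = (h - 2)*(h^3 - 3*h^2 - 10*h) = h*(h - 2)*(h^2 - 3*h - 10) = h*(h - 5)*(h - 2)*(h + 2)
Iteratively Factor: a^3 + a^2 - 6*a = (a - 2)*(a^2 + 3*a) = (a - 2)*(a + 3)*(a)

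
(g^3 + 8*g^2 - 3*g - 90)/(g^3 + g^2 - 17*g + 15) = (g + 6)/(g - 1)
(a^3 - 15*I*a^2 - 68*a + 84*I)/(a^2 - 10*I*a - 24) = (a^2 - 9*I*a - 14)/(a - 4*I)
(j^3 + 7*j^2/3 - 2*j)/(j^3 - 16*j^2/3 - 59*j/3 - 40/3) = j*(-3*j^2 - 7*j + 6)/(-3*j^3 + 16*j^2 + 59*j + 40)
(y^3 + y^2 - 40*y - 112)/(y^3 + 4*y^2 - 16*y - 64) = (y - 7)/(y - 4)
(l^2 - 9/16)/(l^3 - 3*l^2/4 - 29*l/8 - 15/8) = (4*l - 3)/(2*(2*l^2 - 3*l - 5))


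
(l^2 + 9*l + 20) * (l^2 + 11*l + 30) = l^4 + 20*l^3 + 149*l^2 + 490*l + 600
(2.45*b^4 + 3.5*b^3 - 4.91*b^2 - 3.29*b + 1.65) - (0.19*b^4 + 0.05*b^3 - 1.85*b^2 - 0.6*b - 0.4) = 2.26*b^4 + 3.45*b^3 - 3.06*b^2 - 2.69*b + 2.05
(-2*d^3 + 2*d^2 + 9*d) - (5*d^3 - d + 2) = -7*d^3 + 2*d^2 + 10*d - 2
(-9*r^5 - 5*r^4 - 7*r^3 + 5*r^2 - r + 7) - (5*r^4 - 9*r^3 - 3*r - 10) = -9*r^5 - 10*r^4 + 2*r^3 + 5*r^2 + 2*r + 17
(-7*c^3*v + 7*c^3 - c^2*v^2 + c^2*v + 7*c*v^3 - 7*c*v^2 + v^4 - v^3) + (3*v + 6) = -7*c^3*v + 7*c^3 - c^2*v^2 + c^2*v + 7*c*v^3 - 7*c*v^2 + v^4 - v^3 + 3*v + 6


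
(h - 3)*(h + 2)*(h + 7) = h^3 + 6*h^2 - 13*h - 42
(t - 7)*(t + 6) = t^2 - t - 42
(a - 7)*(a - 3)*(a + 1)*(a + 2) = a^4 - 7*a^3 - 7*a^2 + 43*a + 42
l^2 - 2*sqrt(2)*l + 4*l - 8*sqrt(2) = (l + 4)*(l - 2*sqrt(2))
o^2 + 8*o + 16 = (o + 4)^2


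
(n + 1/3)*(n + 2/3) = n^2 + n + 2/9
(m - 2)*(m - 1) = m^2 - 3*m + 2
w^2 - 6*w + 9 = (w - 3)^2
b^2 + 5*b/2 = b*(b + 5/2)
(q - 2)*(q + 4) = q^2 + 2*q - 8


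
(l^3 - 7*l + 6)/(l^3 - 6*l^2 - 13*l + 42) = (l - 1)/(l - 7)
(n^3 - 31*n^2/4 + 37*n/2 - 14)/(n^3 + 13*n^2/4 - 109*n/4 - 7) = (4*n^2 - 15*n + 14)/(4*n^2 + 29*n + 7)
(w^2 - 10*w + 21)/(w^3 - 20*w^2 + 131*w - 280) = (w - 3)/(w^2 - 13*w + 40)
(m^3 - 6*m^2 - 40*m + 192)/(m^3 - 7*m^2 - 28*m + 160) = (m + 6)/(m + 5)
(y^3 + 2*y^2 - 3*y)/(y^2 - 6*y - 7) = y*(-y^2 - 2*y + 3)/(-y^2 + 6*y + 7)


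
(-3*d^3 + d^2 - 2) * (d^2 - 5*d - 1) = -3*d^5 + 16*d^4 - 2*d^3 - 3*d^2 + 10*d + 2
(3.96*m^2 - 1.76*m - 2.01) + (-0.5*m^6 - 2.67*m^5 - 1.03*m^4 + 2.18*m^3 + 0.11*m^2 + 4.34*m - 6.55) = -0.5*m^6 - 2.67*m^5 - 1.03*m^4 + 2.18*m^3 + 4.07*m^2 + 2.58*m - 8.56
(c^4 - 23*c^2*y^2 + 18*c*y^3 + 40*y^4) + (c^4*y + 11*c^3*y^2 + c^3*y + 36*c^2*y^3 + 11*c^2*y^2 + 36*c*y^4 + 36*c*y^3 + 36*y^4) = c^4*y + c^4 + 11*c^3*y^2 + c^3*y + 36*c^2*y^3 - 12*c^2*y^2 + 36*c*y^4 + 54*c*y^3 + 76*y^4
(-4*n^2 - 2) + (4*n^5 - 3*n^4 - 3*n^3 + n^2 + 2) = 4*n^5 - 3*n^4 - 3*n^3 - 3*n^2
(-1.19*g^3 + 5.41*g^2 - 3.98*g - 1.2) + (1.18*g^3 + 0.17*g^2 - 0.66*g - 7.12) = -0.01*g^3 + 5.58*g^2 - 4.64*g - 8.32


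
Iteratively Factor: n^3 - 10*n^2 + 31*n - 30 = (n - 2)*(n^2 - 8*n + 15) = (n - 5)*(n - 2)*(n - 3)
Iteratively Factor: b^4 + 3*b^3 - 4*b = (b + 2)*(b^3 + b^2 - 2*b) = (b + 2)^2*(b^2 - b) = (b - 1)*(b + 2)^2*(b)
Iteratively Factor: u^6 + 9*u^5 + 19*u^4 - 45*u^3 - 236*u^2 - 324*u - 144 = (u + 2)*(u^5 + 7*u^4 + 5*u^3 - 55*u^2 - 126*u - 72) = (u + 2)*(u + 3)*(u^4 + 4*u^3 - 7*u^2 - 34*u - 24) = (u + 1)*(u + 2)*(u + 3)*(u^3 + 3*u^2 - 10*u - 24) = (u - 3)*(u + 1)*(u + 2)*(u + 3)*(u^2 + 6*u + 8) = (u - 3)*(u + 1)*(u + 2)*(u + 3)*(u + 4)*(u + 2)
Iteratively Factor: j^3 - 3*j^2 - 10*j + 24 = (j - 4)*(j^2 + j - 6) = (j - 4)*(j + 3)*(j - 2)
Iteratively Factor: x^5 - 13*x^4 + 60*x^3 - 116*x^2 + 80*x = (x)*(x^4 - 13*x^3 + 60*x^2 - 116*x + 80) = x*(x - 5)*(x^3 - 8*x^2 + 20*x - 16) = x*(x - 5)*(x - 2)*(x^2 - 6*x + 8) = x*(x - 5)*(x - 4)*(x - 2)*(x - 2)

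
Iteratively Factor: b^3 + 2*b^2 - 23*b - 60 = (b - 5)*(b^2 + 7*b + 12) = (b - 5)*(b + 4)*(b + 3)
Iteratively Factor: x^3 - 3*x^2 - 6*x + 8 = (x + 2)*(x^2 - 5*x + 4) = (x - 4)*(x + 2)*(x - 1)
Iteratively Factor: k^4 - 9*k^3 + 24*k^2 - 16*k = (k - 4)*(k^3 - 5*k^2 + 4*k) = (k - 4)*(k - 1)*(k^2 - 4*k) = k*(k - 4)*(k - 1)*(k - 4)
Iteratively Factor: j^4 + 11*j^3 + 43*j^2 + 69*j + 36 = (j + 3)*(j^3 + 8*j^2 + 19*j + 12) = (j + 1)*(j + 3)*(j^2 + 7*j + 12) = (j + 1)*(j + 3)^2*(j + 4)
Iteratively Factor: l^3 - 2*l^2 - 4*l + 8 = (l + 2)*(l^2 - 4*l + 4) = (l - 2)*(l + 2)*(l - 2)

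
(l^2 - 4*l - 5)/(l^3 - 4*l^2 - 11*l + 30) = (l + 1)/(l^2 + l - 6)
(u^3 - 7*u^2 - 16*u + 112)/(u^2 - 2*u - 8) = (u^2 - 3*u - 28)/(u + 2)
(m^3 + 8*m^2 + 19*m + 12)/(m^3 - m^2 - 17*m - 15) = (m + 4)/(m - 5)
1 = 1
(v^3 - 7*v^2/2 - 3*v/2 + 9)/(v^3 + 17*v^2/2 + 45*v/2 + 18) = (v^2 - 5*v + 6)/(v^2 + 7*v + 12)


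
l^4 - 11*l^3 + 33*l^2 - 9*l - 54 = (l - 6)*(l - 3)^2*(l + 1)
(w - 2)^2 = w^2 - 4*w + 4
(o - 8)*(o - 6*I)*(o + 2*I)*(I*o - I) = I*o^4 + 4*o^3 - 9*I*o^3 - 36*o^2 + 20*I*o^2 + 32*o - 108*I*o + 96*I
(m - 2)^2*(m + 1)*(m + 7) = m^4 + 4*m^3 - 21*m^2 + 4*m + 28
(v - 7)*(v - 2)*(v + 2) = v^3 - 7*v^2 - 4*v + 28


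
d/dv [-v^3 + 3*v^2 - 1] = 3*v*(2 - v)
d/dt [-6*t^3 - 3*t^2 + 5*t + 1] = -18*t^2 - 6*t + 5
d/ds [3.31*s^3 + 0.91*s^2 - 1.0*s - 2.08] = 9.93*s^2 + 1.82*s - 1.0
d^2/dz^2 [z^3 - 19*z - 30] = 6*z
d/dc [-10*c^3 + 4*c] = 4 - 30*c^2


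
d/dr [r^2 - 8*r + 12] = 2*r - 8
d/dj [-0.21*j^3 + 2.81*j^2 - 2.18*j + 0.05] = -0.63*j^2 + 5.62*j - 2.18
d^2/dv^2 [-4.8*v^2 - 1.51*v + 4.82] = -9.60000000000000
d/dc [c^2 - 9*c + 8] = 2*c - 9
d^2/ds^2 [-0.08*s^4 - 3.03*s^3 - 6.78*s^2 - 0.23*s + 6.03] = -0.96*s^2 - 18.18*s - 13.56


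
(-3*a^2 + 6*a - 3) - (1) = -3*a^2 + 6*a - 4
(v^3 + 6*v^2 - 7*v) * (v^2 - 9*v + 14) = v^5 - 3*v^4 - 47*v^3 + 147*v^2 - 98*v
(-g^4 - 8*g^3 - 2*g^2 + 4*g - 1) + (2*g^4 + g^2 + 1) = g^4 - 8*g^3 - g^2 + 4*g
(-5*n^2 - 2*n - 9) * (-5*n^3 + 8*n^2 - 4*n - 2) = 25*n^5 - 30*n^4 + 49*n^3 - 54*n^2 + 40*n + 18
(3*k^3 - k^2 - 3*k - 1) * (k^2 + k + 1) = 3*k^5 + 2*k^4 - k^3 - 5*k^2 - 4*k - 1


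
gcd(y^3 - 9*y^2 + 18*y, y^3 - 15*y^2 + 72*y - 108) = y^2 - 9*y + 18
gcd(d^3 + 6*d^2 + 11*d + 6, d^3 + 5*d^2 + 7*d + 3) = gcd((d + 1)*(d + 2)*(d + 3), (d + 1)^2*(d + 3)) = d^2 + 4*d + 3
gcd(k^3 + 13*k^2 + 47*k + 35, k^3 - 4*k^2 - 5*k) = k + 1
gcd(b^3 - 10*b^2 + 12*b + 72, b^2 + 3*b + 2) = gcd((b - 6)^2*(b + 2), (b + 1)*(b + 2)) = b + 2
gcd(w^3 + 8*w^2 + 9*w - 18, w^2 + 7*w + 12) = w + 3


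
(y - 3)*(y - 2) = y^2 - 5*y + 6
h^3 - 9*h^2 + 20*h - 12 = (h - 6)*(h - 2)*(h - 1)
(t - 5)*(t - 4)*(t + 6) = t^3 - 3*t^2 - 34*t + 120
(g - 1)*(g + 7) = g^2 + 6*g - 7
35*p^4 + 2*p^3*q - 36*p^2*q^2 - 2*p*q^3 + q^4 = (-7*p + q)*(-p + q)*(p + q)*(5*p + q)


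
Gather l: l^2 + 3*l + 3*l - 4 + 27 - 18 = l^2 + 6*l + 5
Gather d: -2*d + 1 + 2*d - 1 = 0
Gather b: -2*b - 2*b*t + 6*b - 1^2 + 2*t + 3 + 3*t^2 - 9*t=b*(4 - 2*t) + 3*t^2 - 7*t + 2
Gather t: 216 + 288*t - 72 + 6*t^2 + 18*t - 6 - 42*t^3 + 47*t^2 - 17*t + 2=-42*t^3 + 53*t^2 + 289*t + 140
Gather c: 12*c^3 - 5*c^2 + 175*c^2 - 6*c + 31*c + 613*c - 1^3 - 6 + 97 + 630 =12*c^3 + 170*c^2 + 638*c + 720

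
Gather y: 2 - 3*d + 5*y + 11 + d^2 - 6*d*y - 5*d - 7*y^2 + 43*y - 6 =d^2 - 8*d - 7*y^2 + y*(48 - 6*d) + 7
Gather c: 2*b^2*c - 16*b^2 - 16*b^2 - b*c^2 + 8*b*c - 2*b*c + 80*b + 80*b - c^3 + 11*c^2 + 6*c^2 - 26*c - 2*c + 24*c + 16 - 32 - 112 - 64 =-32*b^2 + 160*b - c^3 + c^2*(17 - b) + c*(2*b^2 + 6*b - 4) - 192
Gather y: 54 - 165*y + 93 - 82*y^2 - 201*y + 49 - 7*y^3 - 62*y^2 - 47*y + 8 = -7*y^3 - 144*y^2 - 413*y + 204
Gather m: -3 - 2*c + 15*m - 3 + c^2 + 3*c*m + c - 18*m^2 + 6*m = c^2 - c - 18*m^2 + m*(3*c + 21) - 6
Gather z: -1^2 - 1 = -2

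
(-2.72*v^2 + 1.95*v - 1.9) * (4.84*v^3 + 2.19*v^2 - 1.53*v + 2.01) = -13.1648*v^5 + 3.4812*v^4 - 0.7639*v^3 - 12.6117*v^2 + 6.8265*v - 3.819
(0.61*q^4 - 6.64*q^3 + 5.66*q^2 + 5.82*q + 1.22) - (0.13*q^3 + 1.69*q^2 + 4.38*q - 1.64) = 0.61*q^4 - 6.77*q^3 + 3.97*q^2 + 1.44*q + 2.86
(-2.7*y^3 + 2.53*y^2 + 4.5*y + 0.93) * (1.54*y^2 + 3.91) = -4.158*y^5 + 3.8962*y^4 - 3.627*y^3 + 11.3245*y^2 + 17.595*y + 3.6363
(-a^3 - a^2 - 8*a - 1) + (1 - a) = -a^3 - a^2 - 9*a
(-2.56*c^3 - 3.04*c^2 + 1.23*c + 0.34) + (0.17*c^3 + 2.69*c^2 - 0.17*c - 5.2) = -2.39*c^3 - 0.35*c^2 + 1.06*c - 4.86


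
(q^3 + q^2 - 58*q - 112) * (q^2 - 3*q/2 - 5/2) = q^5 - q^4/2 - 62*q^3 - 55*q^2/2 + 313*q + 280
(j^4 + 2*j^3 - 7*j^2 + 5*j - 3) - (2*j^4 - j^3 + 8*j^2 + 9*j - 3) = -j^4 + 3*j^3 - 15*j^2 - 4*j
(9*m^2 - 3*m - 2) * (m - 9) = 9*m^3 - 84*m^2 + 25*m + 18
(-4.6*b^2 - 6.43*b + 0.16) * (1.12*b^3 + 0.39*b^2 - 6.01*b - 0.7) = -5.152*b^5 - 8.9956*b^4 + 25.3175*b^3 + 41.9267*b^2 + 3.5394*b - 0.112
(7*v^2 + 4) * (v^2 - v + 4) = 7*v^4 - 7*v^3 + 32*v^2 - 4*v + 16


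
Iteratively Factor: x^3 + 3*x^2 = (x)*(x^2 + 3*x) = x^2*(x + 3)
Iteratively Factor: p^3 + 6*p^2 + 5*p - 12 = (p - 1)*(p^2 + 7*p + 12) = (p - 1)*(p + 4)*(p + 3)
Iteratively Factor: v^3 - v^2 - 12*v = (v + 3)*(v^2 - 4*v) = (v - 4)*(v + 3)*(v)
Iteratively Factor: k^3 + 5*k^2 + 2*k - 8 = (k + 4)*(k^2 + k - 2) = (k - 1)*(k + 4)*(k + 2)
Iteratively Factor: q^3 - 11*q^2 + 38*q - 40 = (q - 4)*(q^2 - 7*q + 10) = (q - 4)*(q - 2)*(q - 5)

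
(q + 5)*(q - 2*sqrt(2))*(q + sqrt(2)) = q^3 - sqrt(2)*q^2 + 5*q^2 - 5*sqrt(2)*q - 4*q - 20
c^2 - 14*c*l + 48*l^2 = (c - 8*l)*(c - 6*l)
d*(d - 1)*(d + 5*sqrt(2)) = d^3 - d^2 + 5*sqrt(2)*d^2 - 5*sqrt(2)*d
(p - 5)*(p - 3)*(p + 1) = p^3 - 7*p^2 + 7*p + 15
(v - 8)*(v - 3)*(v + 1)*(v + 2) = v^4 - 8*v^3 - 7*v^2 + 50*v + 48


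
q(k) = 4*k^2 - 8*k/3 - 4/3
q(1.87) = 7.67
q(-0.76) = 3.00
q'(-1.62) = -15.63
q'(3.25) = 23.33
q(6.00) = 126.67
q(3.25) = 32.25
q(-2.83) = 38.25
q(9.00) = 298.67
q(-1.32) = 9.16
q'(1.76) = 11.41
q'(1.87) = 12.29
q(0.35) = -1.78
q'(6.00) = 45.33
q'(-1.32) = -13.23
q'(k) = 8*k - 8/3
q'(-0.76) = -8.75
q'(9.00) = 69.33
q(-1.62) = 13.48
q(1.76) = 6.36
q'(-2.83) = -25.31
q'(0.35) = 0.13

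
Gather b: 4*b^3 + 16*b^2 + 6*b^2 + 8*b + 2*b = 4*b^3 + 22*b^2 + 10*b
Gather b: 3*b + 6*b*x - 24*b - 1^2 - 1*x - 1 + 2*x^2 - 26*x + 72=b*(6*x - 21) + 2*x^2 - 27*x + 70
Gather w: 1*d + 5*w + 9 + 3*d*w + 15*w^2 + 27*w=d + 15*w^2 + w*(3*d + 32) + 9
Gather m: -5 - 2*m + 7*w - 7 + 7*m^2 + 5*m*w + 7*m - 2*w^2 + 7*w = 7*m^2 + m*(5*w + 5) - 2*w^2 + 14*w - 12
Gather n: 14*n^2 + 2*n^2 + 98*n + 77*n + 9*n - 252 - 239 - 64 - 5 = 16*n^2 + 184*n - 560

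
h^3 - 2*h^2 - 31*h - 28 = (h - 7)*(h + 1)*(h + 4)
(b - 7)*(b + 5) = b^2 - 2*b - 35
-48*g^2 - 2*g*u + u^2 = (-8*g + u)*(6*g + u)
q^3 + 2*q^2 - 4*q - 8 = (q - 2)*(q + 2)^2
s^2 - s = s*(s - 1)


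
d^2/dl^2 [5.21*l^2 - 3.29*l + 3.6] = 10.4200000000000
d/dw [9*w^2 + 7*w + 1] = 18*w + 7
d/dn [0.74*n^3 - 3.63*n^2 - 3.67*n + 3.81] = 2.22*n^2 - 7.26*n - 3.67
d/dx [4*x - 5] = 4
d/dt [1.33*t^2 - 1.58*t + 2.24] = 2.66*t - 1.58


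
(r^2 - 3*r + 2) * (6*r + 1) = 6*r^3 - 17*r^2 + 9*r + 2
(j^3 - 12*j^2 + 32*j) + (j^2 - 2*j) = j^3 - 11*j^2 + 30*j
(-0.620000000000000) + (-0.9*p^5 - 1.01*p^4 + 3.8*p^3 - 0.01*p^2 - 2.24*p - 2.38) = -0.9*p^5 - 1.01*p^4 + 3.8*p^3 - 0.01*p^2 - 2.24*p - 3.0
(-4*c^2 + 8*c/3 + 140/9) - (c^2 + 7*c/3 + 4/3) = -5*c^2 + c/3 + 128/9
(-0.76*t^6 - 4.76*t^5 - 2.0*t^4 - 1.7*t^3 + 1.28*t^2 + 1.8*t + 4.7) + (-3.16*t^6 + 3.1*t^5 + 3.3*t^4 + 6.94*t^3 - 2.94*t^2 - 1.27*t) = -3.92*t^6 - 1.66*t^5 + 1.3*t^4 + 5.24*t^3 - 1.66*t^2 + 0.53*t + 4.7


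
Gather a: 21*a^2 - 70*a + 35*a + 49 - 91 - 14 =21*a^2 - 35*a - 56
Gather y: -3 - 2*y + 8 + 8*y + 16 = 6*y + 21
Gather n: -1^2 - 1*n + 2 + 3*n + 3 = 2*n + 4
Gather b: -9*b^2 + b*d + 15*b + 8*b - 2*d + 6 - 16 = -9*b^2 + b*(d + 23) - 2*d - 10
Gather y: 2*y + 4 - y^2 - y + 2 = -y^2 + y + 6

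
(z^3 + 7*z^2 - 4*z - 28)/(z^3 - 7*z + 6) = (z^2 + 9*z + 14)/(z^2 + 2*z - 3)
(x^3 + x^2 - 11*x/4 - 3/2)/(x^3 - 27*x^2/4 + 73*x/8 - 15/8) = 2*(2*x^2 + 5*x + 2)/(4*x^2 - 21*x + 5)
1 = 1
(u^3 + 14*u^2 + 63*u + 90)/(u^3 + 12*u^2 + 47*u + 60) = (u + 6)/(u + 4)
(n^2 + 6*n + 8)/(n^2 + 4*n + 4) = (n + 4)/(n + 2)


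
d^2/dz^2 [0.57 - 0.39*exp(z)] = -0.39*exp(z)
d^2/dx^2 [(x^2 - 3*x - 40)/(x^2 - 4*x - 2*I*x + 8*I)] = (x^3*(2 + 4*I) + x^2*(-240 - 48*I) + x*(960 + 624*I) - 992 - 832*I)/(x^6 + x^5*(-12 - 6*I) + x^4*(36 + 72*I) + x^3*(80 - 280*I) + x^2*(-576 + 288*I) + x*(768 + 384*I) - 512*I)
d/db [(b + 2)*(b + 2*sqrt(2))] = 2*b + 2 + 2*sqrt(2)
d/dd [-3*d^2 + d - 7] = 1 - 6*d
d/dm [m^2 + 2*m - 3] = 2*m + 2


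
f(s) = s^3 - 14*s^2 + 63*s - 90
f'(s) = 3*s^2 - 28*s + 63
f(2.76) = -1.74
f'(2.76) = 8.57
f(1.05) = -38.13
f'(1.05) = 36.91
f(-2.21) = -308.40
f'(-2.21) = 139.53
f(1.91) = -13.78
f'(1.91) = 20.46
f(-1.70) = -242.47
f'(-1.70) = 119.27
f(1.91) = -13.78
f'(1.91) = 20.46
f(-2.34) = -326.89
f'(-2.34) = 144.95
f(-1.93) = -270.93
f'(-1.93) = 128.21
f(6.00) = 0.00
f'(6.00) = 3.00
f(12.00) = 378.00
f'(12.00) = 159.00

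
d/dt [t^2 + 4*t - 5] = 2*t + 4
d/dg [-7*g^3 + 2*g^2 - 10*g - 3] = -21*g^2 + 4*g - 10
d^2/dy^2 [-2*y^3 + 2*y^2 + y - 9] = 4 - 12*y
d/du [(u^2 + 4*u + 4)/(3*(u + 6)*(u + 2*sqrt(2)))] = (2*(u + 2)*(u + 6)*(u + 2*sqrt(2)) - (u + 6)*(u^2 + 4*u + 4) - (u + 2*sqrt(2))*(u^2 + 4*u + 4))/(3*(u + 6)^2*(u + 2*sqrt(2))^2)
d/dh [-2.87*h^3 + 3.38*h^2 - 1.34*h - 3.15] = -8.61*h^2 + 6.76*h - 1.34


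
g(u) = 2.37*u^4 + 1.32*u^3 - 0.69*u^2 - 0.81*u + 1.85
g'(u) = 9.48*u^3 + 3.96*u^2 - 1.38*u - 0.81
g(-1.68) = 13.88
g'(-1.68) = -32.27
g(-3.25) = 216.29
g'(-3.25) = -279.93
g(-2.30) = 50.32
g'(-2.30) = -92.03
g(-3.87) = 449.75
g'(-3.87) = -485.63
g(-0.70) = 2.20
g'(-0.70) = -1.16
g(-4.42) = 782.53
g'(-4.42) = -735.95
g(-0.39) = 2.04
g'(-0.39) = -0.23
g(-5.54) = 1993.20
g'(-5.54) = -1483.52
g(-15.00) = 115385.00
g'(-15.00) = -31084.11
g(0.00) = 1.85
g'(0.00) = -0.81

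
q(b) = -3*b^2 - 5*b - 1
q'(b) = -6*b - 5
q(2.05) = -23.86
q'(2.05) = -17.30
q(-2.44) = -6.66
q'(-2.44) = 9.64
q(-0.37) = 0.44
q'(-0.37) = -2.78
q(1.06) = -9.67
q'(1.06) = -11.36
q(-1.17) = 0.74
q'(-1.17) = 2.02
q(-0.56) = 0.86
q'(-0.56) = -1.64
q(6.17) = -146.06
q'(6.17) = -42.02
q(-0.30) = 0.23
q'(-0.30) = -3.20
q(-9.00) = -199.00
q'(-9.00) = 49.00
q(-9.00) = -199.00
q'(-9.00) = 49.00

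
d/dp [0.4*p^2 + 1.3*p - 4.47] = 0.8*p + 1.3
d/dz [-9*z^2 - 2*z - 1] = -18*z - 2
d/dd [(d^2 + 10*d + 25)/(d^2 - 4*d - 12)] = 2*(-7*d^2 - 37*d - 10)/(d^4 - 8*d^3 - 8*d^2 + 96*d + 144)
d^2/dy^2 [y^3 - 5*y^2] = 6*y - 10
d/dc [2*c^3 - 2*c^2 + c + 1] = 6*c^2 - 4*c + 1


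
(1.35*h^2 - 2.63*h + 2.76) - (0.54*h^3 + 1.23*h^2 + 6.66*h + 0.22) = -0.54*h^3 + 0.12*h^2 - 9.29*h + 2.54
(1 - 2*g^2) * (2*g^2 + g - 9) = -4*g^4 - 2*g^3 + 20*g^2 + g - 9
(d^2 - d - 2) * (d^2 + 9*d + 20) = d^4 + 8*d^3 + 9*d^2 - 38*d - 40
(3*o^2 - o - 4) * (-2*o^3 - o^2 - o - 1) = -6*o^5 - o^4 + 6*o^3 + 2*o^2 + 5*o + 4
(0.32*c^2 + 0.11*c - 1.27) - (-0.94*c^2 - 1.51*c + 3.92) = 1.26*c^2 + 1.62*c - 5.19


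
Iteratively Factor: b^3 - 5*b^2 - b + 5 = (b - 5)*(b^2 - 1) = (b - 5)*(b + 1)*(b - 1)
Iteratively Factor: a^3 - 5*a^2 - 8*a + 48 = (a - 4)*(a^2 - a - 12) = (a - 4)^2*(a + 3)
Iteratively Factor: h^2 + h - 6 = (h + 3)*(h - 2)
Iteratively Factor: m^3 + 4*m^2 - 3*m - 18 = (m + 3)*(m^2 + m - 6) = (m + 3)^2*(m - 2)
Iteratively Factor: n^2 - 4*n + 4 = (n - 2)*(n - 2)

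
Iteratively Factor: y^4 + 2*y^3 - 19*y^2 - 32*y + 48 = (y + 3)*(y^3 - y^2 - 16*y + 16) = (y - 1)*(y + 3)*(y^2 - 16) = (y - 4)*(y - 1)*(y + 3)*(y + 4)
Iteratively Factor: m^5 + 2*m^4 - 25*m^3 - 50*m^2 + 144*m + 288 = (m - 3)*(m^4 + 5*m^3 - 10*m^2 - 80*m - 96) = (m - 3)*(m + 3)*(m^3 + 2*m^2 - 16*m - 32) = (m - 3)*(m + 2)*(m + 3)*(m^2 - 16) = (m - 4)*(m - 3)*(m + 2)*(m + 3)*(m + 4)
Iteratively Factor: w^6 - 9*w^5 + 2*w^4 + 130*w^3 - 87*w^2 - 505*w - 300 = (w - 5)*(w^5 - 4*w^4 - 18*w^3 + 40*w^2 + 113*w + 60) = (w - 5)^2*(w^4 + w^3 - 13*w^2 - 25*w - 12) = (w - 5)^2*(w + 1)*(w^3 - 13*w - 12) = (w - 5)^2*(w + 1)^2*(w^2 - w - 12) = (w - 5)^2*(w - 4)*(w + 1)^2*(w + 3)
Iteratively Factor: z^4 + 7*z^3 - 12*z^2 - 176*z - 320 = (z - 5)*(z^3 + 12*z^2 + 48*z + 64) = (z - 5)*(z + 4)*(z^2 + 8*z + 16) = (z - 5)*(z + 4)^2*(z + 4)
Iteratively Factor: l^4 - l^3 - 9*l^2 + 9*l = (l)*(l^3 - l^2 - 9*l + 9) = l*(l + 3)*(l^2 - 4*l + 3) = l*(l - 1)*(l + 3)*(l - 3)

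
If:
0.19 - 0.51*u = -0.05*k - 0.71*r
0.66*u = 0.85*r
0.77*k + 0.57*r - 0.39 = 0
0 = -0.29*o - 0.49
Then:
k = 10.36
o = -1.69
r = -13.32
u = -17.15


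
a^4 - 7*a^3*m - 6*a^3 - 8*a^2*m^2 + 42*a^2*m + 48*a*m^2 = a*(a - 6)*(a - 8*m)*(a + m)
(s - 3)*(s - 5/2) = s^2 - 11*s/2 + 15/2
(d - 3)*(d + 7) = d^2 + 4*d - 21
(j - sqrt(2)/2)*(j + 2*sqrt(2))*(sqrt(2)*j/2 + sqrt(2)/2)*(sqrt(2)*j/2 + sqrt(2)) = j^4/2 + 3*sqrt(2)*j^3/4 + 3*j^3/2 + 9*sqrt(2)*j^2/4 - 3*j + 3*sqrt(2)*j/2 - 2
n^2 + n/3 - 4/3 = (n - 1)*(n + 4/3)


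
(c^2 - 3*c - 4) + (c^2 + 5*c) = 2*c^2 + 2*c - 4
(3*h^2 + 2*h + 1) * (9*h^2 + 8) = 27*h^4 + 18*h^3 + 33*h^2 + 16*h + 8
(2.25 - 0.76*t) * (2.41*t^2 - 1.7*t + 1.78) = -1.8316*t^3 + 6.7145*t^2 - 5.1778*t + 4.005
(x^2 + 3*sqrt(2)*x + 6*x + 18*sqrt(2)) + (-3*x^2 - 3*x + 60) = -2*x^2 + 3*x + 3*sqrt(2)*x + 18*sqrt(2) + 60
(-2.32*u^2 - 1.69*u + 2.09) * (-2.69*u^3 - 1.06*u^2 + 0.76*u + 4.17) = 6.2408*u^5 + 7.0053*u^4 - 5.5939*u^3 - 13.1742*u^2 - 5.4589*u + 8.7153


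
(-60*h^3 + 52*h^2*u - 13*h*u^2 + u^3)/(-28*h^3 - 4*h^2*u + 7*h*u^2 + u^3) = (30*h^2 - 11*h*u + u^2)/(14*h^2 + 9*h*u + u^2)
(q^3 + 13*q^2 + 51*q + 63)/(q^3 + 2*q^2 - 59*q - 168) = (q + 3)/(q - 8)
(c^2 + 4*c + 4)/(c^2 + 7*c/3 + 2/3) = 3*(c + 2)/(3*c + 1)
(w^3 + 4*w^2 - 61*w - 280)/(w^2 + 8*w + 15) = (w^2 - w - 56)/(w + 3)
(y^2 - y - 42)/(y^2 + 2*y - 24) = (y - 7)/(y - 4)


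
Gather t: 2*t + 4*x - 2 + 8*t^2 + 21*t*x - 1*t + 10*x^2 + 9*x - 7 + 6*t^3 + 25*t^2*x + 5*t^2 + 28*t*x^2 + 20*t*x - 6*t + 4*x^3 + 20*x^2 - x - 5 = 6*t^3 + t^2*(25*x + 13) + t*(28*x^2 + 41*x - 5) + 4*x^3 + 30*x^2 + 12*x - 14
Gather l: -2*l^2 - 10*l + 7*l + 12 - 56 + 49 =-2*l^2 - 3*l + 5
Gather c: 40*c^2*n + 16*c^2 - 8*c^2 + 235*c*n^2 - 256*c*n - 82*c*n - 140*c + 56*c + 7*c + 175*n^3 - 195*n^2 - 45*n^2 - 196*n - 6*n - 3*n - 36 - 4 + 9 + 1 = c^2*(40*n + 8) + c*(235*n^2 - 338*n - 77) + 175*n^3 - 240*n^2 - 205*n - 30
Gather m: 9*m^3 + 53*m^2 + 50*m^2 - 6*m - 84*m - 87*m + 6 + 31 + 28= 9*m^3 + 103*m^2 - 177*m + 65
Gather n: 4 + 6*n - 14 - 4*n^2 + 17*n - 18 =-4*n^2 + 23*n - 28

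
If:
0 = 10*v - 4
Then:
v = 2/5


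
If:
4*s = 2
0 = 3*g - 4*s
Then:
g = 2/3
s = 1/2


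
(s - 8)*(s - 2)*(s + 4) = s^3 - 6*s^2 - 24*s + 64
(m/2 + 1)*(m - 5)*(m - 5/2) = m^3/2 - 11*m^2/4 - 5*m/4 + 25/2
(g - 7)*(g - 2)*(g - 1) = g^3 - 10*g^2 + 23*g - 14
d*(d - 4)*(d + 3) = d^3 - d^2 - 12*d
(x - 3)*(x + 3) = x^2 - 9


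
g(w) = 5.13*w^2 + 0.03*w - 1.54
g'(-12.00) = -123.09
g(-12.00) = 736.82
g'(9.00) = 92.37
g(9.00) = 414.26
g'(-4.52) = -46.35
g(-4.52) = 103.13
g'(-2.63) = -26.95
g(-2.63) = 33.86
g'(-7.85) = -80.51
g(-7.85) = 314.35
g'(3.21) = 32.96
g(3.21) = 51.42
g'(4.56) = 46.82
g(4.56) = 105.27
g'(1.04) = 10.70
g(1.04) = 4.04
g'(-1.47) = -15.05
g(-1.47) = 9.50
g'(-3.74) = -38.34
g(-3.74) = 70.10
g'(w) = 10.26*w + 0.03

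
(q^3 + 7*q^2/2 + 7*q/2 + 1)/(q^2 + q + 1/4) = 2*(q^2 + 3*q + 2)/(2*q + 1)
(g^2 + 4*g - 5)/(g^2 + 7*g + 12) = (g^2 + 4*g - 5)/(g^2 + 7*g + 12)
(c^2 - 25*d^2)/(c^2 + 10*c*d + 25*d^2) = (c - 5*d)/(c + 5*d)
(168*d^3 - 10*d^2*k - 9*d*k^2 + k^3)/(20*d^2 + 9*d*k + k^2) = (42*d^2 - 13*d*k + k^2)/(5*d + k)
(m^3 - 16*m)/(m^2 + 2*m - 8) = m*(m - 4)/(m - 2)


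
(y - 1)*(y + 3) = y^2 + 2*y - 3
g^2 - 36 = (g - 6)*(g + 6)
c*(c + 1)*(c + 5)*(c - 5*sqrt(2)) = c^4 - 5*sqrt(2)*c^3 + 6*c^3 - 30*sqrt(2)*c^2 + 5*c^2 - 25*sqrt(2)*c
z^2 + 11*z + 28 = (z + 4)*(z + 7)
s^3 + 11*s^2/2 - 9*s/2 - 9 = (s - 3/2)*(s + 1)*(s + 6)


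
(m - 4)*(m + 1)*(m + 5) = m^3 + 2*m^2 - 19*m - 20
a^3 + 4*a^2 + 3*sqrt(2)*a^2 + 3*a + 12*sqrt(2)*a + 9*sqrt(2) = (a + 1)*(a + 3)*(a + 3*sqrt(2))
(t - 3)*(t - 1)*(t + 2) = t^3 - 2*t^2 - 5*t + 6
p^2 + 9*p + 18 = (p + 3)*(p + 6)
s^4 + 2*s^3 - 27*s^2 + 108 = (s - 3)^2*(s + 2)*(s + 6)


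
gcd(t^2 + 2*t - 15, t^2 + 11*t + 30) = t + 5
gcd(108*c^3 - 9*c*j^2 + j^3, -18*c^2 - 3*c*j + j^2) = 18*c^2 + 3*c*j - j^2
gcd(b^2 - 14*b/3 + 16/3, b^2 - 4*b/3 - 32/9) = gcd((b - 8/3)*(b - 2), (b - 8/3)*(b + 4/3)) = b - 8/3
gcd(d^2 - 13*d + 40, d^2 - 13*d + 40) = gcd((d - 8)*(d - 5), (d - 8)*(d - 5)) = d^2 - 13*d + 40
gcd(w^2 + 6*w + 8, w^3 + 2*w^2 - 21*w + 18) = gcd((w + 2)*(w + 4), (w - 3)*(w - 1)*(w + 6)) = 1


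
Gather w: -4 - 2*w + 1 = -2*w - 3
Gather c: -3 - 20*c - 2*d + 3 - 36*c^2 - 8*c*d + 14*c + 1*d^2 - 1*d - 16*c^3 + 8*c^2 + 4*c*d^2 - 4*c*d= -16*c^3 - 28*c^2 + c*(4*d^2 - 12*d - 6) + d^2 - 3*d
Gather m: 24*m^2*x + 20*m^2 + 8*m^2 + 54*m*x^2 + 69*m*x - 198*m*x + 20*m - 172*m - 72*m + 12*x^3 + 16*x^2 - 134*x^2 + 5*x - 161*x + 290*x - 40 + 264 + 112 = m^2*(24*x + 28) + m*(54*x^2 - 129*x - 224) + 12*x^3 - 118*x^2 + 134*x + 336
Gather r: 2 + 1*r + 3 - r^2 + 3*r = -r^2 + 4*r + 5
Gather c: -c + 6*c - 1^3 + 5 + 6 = 5*c + 10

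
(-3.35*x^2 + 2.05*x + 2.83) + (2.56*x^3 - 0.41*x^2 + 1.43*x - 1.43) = 2.56*x^3 - 3.76*x^2 + 3.48*x + 1.4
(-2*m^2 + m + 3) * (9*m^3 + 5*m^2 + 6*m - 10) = -18*m^5 - m^4 + 20*m^3 + 41*m^2 + 8*m - 30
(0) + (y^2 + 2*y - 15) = y^2 + 2*y - 15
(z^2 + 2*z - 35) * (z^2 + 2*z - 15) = z^4 + 4*z^3 - 46*z^2 - 100*z + 525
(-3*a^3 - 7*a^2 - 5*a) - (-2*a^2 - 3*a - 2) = -3*a^3 - 5*a^2 - 2*a + 2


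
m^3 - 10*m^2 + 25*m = m*(m - 5)^2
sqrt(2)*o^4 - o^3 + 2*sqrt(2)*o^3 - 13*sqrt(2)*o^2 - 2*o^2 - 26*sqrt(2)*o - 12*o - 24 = (o + 2)*(o - 3*sqrt(2))*(o + 2*sqrt(2))*(sqrt(2)*o + 1)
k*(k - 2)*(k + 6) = k^3 + 4*k^2 - 12*k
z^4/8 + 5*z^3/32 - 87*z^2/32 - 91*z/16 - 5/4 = (z/4 + 1)*(z/2 + 1)*(z - 5)*(z + 1/4)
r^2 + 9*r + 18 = (r + 3)*(r + 6)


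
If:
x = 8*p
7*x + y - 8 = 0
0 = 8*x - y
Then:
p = 1/15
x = 8/15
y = 64/15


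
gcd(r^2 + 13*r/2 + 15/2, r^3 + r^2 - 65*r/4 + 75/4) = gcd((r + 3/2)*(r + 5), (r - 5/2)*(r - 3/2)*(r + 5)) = r + 5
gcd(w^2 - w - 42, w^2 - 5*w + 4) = 1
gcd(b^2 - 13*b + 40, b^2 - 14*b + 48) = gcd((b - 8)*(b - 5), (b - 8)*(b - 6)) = b - 8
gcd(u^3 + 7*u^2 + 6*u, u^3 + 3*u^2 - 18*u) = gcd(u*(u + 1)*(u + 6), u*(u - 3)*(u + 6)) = u^2 + 6*u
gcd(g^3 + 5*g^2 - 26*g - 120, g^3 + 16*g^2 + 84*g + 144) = g^2 + 10*g + 24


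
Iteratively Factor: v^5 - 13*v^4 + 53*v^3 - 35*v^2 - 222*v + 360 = (v - 3)*(v^4 - 10*v^3 + 23*v^2 + 34*v - 120) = (v - 3)^2*(v^3 - 7*v^2 + 2*v + 40) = (v - 5)*(v - 3)^2*(v^2 - 2*v - 8) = (v - 5)*(v - 4)*(v - 3)^2*(v + 2)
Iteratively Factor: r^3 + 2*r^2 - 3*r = (r - 1)*(r^2 + 3*r) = r*(r - 1)*(r + 3)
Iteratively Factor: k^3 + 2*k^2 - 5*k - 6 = (k + 1)*(k^2 + k - 6) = (k - 2)*(k + 1)*(k + 3)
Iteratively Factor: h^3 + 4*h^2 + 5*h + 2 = (h + 1)*(h^2 + 3*h + 2) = (h + 1)*(h + 2)*(h + 1)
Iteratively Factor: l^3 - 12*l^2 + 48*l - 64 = (l - 4)*(l^2 - 8*l + 16) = (l - 4)^2*(l - 4)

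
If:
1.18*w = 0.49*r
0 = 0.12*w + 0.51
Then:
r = -10.23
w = -4.25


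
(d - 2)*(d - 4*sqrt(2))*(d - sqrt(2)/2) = d^3 - 9*sqrt(2)*d^2/2 - 2*d^2 + 4*d + 9*sqrt(2)*d - 8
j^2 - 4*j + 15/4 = (j - 5/2)*(j - 3/2)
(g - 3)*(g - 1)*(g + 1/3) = g^3 - 11*g^2/3 + 5*g/3 + 1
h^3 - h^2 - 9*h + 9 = (h - 3)*(h - 1)*(h + 3)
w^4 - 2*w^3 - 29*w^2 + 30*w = w*(w - 6)*(w - 1)*(w + 5)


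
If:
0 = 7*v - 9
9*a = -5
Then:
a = -5/9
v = 9/7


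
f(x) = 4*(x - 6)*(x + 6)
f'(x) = 8*x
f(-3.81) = -85.94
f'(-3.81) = -30.48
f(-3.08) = -106.05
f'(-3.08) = -24.64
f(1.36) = -136.60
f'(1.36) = 10.88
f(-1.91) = -129.41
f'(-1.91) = -15.28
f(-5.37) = -28.65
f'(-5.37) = -42.96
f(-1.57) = -134.14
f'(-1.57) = -12.56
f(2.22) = -124.29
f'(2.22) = 17.76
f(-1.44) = -135.71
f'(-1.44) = -11.52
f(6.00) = 0.00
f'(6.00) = 48.00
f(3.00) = -108.00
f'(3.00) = 24.00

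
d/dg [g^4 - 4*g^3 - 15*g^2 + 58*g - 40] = 4*g^3 - 12*g^2 - 30*g + 58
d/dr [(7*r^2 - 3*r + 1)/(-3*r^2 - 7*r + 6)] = (-58*r^2 + 90*r - 11)/(9*r^4 + 42*r^3 + 13*r^2 - 84*r + 36)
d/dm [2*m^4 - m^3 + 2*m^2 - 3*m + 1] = 8*m^3 - 3*m^2 + 4*m - 3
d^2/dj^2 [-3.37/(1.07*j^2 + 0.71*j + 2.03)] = (7.716626*j^2 + 5.120378*j - 3.37*(2.14*j + 0.71)*(4.28*j + 1.42) + 14.639954)/(1.07*j^2 + 0.71*j + 2.03)^3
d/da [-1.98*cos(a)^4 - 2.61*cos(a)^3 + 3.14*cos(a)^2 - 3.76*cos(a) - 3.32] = (7.92*cos(a)^3 + 7.83*cos(a)^2 - 6.28*cos(a) + 3.76)*sin(a)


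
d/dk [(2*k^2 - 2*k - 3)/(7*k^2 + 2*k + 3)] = 18*k*(k + 3)/(49*k^4 + 28*k^3 + 46*k^2 + 12*k + 9)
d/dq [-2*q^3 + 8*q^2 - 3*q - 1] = -6*q^2 + 16*q - 3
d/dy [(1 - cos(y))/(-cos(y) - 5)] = -6*sin(y)/(cos(y) + 5)^2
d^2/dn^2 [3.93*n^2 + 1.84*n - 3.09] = 7.86000000000000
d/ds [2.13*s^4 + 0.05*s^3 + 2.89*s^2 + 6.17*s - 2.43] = 8.52*s^3 + 0.15*s^2 + 5.78*s + 6.17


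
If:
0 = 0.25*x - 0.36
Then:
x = 1.44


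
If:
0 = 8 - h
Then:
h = 8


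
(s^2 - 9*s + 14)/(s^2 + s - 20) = (s^2 - 9*s + 14)/(s^2 + s - 20)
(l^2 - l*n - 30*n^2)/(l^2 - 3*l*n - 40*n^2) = (l - 6*n)/(l - 8*n)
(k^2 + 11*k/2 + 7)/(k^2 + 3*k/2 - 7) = (k + 2)/(k - 2)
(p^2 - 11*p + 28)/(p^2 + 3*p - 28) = (p - 7)/(p + 7)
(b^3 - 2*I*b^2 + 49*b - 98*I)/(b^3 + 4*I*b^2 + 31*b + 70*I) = (b^2 - 9*I*b - 14)/(b^2 - 3*I*b + 10)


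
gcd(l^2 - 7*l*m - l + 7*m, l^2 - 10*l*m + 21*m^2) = l - 7*m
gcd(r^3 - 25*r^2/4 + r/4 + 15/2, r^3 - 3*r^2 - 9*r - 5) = r + 1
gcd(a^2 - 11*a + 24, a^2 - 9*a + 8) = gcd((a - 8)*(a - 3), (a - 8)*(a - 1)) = a - 8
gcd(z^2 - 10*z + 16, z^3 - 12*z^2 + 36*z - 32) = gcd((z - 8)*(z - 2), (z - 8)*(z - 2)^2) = z^2 - 10*z + 16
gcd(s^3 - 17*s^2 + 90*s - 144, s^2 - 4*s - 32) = s - 8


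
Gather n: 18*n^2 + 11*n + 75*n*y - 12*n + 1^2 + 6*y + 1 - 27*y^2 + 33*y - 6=18*n^2 + n*(75*y - 1) - 27*y^2 + 39*y - 4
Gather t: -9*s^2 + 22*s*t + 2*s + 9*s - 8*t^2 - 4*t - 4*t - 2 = -9*s^2 + 11*s - 8*t^2 + t*(22*s - 8) - 2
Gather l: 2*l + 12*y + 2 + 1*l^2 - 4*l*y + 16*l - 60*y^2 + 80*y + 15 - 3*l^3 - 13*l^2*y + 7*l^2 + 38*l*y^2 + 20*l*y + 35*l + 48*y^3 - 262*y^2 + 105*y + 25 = -3*l^3 + l^2*(8 - 13*y) + l*(38*y^2 + 16*y + 53) + 48*y^3 - 322*y^2 + 197*y + 42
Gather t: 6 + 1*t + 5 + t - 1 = 2*t + 10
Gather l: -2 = -2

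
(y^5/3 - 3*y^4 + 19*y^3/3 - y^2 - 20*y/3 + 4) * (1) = y^5/3 - 3*y^4 + 19*y^3/3 - y^2 - 20*y/3 + 4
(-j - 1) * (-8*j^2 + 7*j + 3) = 8*j^3 + j^2 - 10*j - 3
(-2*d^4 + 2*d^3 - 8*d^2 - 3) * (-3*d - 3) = 6*d^5 + 18*d^3 + 24*d^2 + 9*d + 9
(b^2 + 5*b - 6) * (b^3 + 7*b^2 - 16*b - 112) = b^5 + 12*b^4 + 13*b^3 - 234*b^2 - 464*b + 672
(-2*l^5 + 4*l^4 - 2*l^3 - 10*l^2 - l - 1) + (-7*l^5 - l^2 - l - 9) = -9*l^5 + 4*l^4 - 2*l^3 - 11*l^2 - 2*l - 10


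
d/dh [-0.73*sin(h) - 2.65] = -0.73*cos(h)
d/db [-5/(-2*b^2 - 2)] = -5*b/(b^2 + 1)^2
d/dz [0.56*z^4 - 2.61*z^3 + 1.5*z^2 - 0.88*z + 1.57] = 2.24*z^3 - 7.83*z^2 + 3.0*z - 0.88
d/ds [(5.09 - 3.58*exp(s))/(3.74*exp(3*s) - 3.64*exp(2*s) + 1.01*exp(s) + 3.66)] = (26.7784*exp(3*s) - 70.141*exp(2*s) + 37.0552*exp(s) - 18.2437)*exp(s)/(13.9876*exp(6*s) - 27.2272*exp(5*s) + 20.8044*exp(4*s) + 20.024*exp(3*s) - 25.6247*exp(2*s) + 7.3932*exp(s) + 13.3956)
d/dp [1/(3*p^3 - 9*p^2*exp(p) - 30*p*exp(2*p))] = (p^2*exp(p) - p^2 + 20*p*exp(2*p)/3 + 2*p*exp(p) + 10*exp(2*p)/3)/(p^2*(-p^2 + 3*p*exp(p) + 10*exp(2*p))^2)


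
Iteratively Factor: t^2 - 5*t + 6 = (t - 2)*(t - 3)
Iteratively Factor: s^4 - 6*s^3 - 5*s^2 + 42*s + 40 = (s + 1)*(s^3 - 7*s^2 + 2*s + 40) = (s - 4)*(s + 1)*(s^2 - 3*s - 10) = (s - 5)*(s - 4)*(s + 1)*(s + 2)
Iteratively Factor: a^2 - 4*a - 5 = (a - 5)*(a + 1)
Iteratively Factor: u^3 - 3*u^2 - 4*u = (u)*(u^2 - 3*u - 4) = u*(u - 4)*(u + 1)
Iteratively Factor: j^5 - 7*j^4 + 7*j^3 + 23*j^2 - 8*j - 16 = (j + 1)*(j^4 - 8*j^3 + 15*j^2 + 8*j - 16) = (j - 1)*(j + 1)*(j^3 - 7*j^2 + 8*j + 16) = (j - 4)*(j - 1)*(j + 1)*(j^2 - 3*j - 4) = (j - 4)*(j - 1)*(j + 1)^2*(j - 4)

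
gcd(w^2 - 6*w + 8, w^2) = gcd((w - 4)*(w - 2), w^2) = 1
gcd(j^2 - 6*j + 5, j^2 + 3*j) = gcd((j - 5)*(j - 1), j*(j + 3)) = 1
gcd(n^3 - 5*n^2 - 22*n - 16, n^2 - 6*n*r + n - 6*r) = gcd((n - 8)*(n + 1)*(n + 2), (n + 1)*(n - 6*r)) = n + 1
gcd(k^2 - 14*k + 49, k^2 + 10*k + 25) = 1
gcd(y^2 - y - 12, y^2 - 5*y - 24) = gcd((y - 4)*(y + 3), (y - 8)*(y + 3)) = y + 3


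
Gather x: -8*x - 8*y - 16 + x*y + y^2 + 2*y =x*(y - 8) + y^2 - 6*y - 16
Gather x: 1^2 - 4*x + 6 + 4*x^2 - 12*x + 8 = 4*x^2 - 16*x + 15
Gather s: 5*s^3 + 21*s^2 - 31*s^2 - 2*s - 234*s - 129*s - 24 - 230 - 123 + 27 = 5*s^3 - 10*s^2 - 365*s - 350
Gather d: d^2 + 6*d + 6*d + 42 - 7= d^2 + 12*d + 35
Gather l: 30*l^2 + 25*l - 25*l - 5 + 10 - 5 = 30*l^2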